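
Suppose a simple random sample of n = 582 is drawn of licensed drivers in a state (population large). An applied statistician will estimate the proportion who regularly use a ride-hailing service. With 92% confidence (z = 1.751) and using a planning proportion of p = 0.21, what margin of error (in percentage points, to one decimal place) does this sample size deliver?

SE(p̂) = √[p(1−p)/n] = √[0.1659/582] = 0.01688.
E = z × SE = 1.751 × 0.01688 = 0.02956, or 3.0 percentage points.

3.0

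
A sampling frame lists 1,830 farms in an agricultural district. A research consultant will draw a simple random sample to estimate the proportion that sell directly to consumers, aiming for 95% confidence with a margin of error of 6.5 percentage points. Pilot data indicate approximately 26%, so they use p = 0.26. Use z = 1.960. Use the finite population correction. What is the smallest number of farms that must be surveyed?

160

Unadjusted: n₀ = 1.960² × 0.26 × 0.74 / 0.065² ≈ 174.94, so n₀ = 175.
Finite population correction with N = 1,830: n = n₀ / (1 + (n₀−1)/N) = 175 / (1 + 174/1830) = 175 / 1.0951 ≈ 159.81.
Rounding up, n = 160.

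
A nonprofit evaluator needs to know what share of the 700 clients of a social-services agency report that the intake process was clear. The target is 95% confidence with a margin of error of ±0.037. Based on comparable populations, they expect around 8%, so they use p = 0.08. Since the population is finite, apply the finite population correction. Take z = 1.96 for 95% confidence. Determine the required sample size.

160

Unadjusted: n₀ = 1.96² × 0.08 × 0.92 / 0.037² ≈ 206.53, so n₀ = 207.
Finite population correction with N = 700: n = n₀ / (1 + (n₀−1)/N) = 207 / (1 + 206/700) = 207 / 1.2943 ≈ 159.93.
Rounding up, n = 160.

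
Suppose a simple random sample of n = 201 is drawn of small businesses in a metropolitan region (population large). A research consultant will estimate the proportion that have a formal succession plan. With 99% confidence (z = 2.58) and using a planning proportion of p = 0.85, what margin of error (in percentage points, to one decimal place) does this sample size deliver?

6.5

SE(p̂) = √[p(1−p)/n] = √[0.1275/201] = 0.02519.
E = z × SE = 2.58 × 0.02519 = 0.06498, or 6.5 percentage points.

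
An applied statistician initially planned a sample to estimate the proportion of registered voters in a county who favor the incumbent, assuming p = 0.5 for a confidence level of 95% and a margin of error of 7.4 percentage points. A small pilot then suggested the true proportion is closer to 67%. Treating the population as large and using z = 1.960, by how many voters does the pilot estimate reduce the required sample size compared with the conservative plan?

Conservative (p = 0.5): n = 1.960² × 0.25 / 0.074² ≈ 175.38 → 176.
Using p = 0.67: p(1−p) = 0.2211, so n = 1.960² × 0.2211 / 0.074² ≈ 155.11 → 156.
Reduction: 176 − 156 = 20.

20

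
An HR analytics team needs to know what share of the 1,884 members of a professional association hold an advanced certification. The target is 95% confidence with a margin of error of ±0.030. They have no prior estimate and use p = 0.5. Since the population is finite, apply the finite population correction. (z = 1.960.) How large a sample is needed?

682

Unadjusted: n₀ = 1.960² × 0.50 × 0.50 / 0.030² ≈ 1067.11, so n₀ = 1068.
Finite population correction with N = 1,884: n = n₀ / (1 + (n₀−1)/N) = 1068 / (1 + 1067/1884) = 1068 / 1.5663 ≈ 681.84.
Rounding up, n = 682.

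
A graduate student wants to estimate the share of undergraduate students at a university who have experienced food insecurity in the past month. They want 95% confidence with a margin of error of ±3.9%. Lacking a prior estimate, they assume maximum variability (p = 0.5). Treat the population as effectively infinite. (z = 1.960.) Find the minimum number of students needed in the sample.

With p = 0.5, p(1−p) = 0.25.
n = z²·p(1−p)/E² = 1.960² × 0.2500 / 0.039² = 3.8416 × 0.2500 / 0.001521 ≈ 631.43.
Rounding up gives n = 632.

632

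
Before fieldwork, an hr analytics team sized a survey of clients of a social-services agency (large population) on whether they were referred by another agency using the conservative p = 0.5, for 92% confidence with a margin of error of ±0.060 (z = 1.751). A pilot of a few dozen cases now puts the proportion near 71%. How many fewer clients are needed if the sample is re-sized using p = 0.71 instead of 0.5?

37

Conservative (p = 0.5): n = 1.751² × 0.25 / 0.060² ≈ 212.92 → 213.
Using p = 0.71: p(1−p) = 0.2059, so n = 1.751² × 0.2059 / 0.060² ≈ 175.36 → 176.
Reduction: 213 − 176 = 37.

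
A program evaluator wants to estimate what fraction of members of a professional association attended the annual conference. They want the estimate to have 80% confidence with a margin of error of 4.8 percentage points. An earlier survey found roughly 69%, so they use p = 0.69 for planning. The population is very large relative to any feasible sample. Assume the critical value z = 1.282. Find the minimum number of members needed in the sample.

153

With p = 0.69, p(1−p) = 0.2139.
n = z²·p(1−p)/E² = 1.282² × 0.2139 / 0.048² = 1.6435 × 0.2139 / 0.002304 ≈ 152.58.
Rounding up gives n = 153.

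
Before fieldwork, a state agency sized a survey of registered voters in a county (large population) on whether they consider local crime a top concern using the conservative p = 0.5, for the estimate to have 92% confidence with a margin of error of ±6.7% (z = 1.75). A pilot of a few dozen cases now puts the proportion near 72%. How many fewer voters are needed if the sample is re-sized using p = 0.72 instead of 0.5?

Conservative (p = 0.5): n = 1.75² × 0.25 / 0.067² ≈ 170.56 → 171.
Using p = 0.72: p(1−p) = 0.2016, so n = 1.75² × 0.2016 / 0.067² ≈ 137.54 → 138.
Reduction: 171 − 138 = 33.

33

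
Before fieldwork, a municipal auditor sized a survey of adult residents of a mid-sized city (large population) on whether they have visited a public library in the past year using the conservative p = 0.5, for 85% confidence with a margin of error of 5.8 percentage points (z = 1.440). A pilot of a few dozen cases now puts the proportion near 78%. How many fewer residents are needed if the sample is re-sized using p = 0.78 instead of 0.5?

Conservative (p = 0.5): n = 1.440² × 0.25 / 0.058² ≈ 154.10 → 155.
Using p = 0.78: p(1−p) = 0.1716, so n = 1.440² × 0.1716 / 0.058² ≈ 105.78 → 106.
Reduction: 155 − 106 = 49.

49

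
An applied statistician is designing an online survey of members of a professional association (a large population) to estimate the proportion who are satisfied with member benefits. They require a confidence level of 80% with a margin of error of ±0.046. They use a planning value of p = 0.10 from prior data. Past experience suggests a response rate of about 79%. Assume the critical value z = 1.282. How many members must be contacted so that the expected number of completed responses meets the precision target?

89

Completed interviews needed: n₀ = 1.282² × 0.0900 / 0.046² ≈ 69.90 → 70.
At a 79% response rate, contacts needed = 70 / 0.79 ≈ 88.61 → 89.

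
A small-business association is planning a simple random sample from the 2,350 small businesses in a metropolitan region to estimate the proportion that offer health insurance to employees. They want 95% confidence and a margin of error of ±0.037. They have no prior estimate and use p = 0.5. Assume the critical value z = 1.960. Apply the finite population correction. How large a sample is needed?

541

Unadjusted: n₀ = 1.960² × 0.50 × 0.50 / 0.037² ≈ 701.53, so n₀ = 702.
Finite population correction with N = 2,350: n = n₀ / (1 + (n₀−1)/N) = 702 / (1 + 701/2350) = 702 / 1.2983 ≈ 540.71.
Rounding up, n = 541.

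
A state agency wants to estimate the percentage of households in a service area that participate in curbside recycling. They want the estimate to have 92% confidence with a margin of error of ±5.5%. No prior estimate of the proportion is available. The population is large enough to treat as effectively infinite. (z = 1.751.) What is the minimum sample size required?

254

With no prior estimate, use p = 0.5, giving p(1−p) = 0.25.
n = z²·p(1−p)/E² = 1.751² × 0.2500 / 0.055² = 3.0660 × 0.2500 / 0.003025 ≈ 253.39.
Rounding up gives n = 254.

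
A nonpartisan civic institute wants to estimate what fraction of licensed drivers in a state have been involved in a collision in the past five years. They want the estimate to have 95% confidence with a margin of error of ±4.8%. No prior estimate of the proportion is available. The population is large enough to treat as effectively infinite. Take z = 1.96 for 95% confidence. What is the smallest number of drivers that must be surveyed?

With no prior estimate, use p = 0.5, giving p(1−p) = 0.25.
n = z²·p(1−p)/E² = 1.96² × 0.2500 / 0.048² = 3.8416 × 0.2500 / 0.002304 ≈ 416.84.
Rounding up gives n = 417.

417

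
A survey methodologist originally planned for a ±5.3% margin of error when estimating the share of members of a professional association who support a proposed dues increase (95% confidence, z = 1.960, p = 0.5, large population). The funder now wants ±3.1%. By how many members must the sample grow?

658

At ±5.3%: n = 1.960² × 0.2500 / 0.053² ≈ 341.90 → 342.
At ±3.1%: n = 1.960² × 0.2500 / 0.031² ≈ 999.38 → 1000.
Additional respondents: 1000 − 342 = 658.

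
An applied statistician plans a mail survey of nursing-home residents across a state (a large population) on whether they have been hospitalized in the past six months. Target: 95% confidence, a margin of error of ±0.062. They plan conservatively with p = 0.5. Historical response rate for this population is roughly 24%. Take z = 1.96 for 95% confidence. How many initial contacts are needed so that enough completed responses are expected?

Completed interviews needed: n₀ = 1.96² × 0.2500 / 0.062² ≈ 249.84 → 250.
At a 24% response rate, contacts needed = 250 / 0.24 ≈ 1041.67 → 1042.

1042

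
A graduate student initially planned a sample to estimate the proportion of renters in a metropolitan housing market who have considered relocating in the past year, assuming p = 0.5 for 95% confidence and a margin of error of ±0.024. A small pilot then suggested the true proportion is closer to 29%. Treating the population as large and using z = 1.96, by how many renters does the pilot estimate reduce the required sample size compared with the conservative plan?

Conservative (p = 0.5): n = 1.96² × 0.25 / 0.024² ≈ 1667.36 → 1668.
Using p = 0.29: p(1−p) = 0.2059, so n = 1.96² × 0.2059 / 0.024² ≈ 1373.24 → 1374.
Reduction: 1668 − 1374 = 294.

294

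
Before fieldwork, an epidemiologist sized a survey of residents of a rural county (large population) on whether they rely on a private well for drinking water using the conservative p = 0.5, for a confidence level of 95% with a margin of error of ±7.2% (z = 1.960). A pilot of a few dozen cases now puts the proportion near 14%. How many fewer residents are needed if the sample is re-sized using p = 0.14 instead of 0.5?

Conservative (p = 0.5): n = 1.960² × 0.25 / 0.072² ≈ 185.26 → 186.
Using p = 0.14: p(1−p) = 0.1204, so n = 1.960² × 0.1204 / 0.072² ≈ 89.22 → 90.
Reduction: 186 − 90 = 96.

96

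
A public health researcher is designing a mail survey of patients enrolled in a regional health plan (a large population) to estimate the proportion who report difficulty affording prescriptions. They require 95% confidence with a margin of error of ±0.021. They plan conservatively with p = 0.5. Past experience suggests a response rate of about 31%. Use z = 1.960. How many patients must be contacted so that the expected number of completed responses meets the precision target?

Completed interviews needed: n₀ = 1.960² × 0.2500 / 0.021² ≈ 2177.78 → 2178.
At a 31% response rate, contacts needed = 2178 / 0.31 ≈ 7025.81 → 7026.

7026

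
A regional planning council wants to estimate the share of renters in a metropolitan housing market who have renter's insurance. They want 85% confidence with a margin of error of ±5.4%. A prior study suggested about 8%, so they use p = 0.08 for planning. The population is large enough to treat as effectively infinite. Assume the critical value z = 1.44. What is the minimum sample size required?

With p = 0.08, p(1−p) = 0.0736.
n = z²·p(1−p)/E² = 1.44² × 0.0736 / 0.054² = 2.0736 × 0.0736 / 0.002916 ≈ 52.34.
Rounding up gives n = 53.

53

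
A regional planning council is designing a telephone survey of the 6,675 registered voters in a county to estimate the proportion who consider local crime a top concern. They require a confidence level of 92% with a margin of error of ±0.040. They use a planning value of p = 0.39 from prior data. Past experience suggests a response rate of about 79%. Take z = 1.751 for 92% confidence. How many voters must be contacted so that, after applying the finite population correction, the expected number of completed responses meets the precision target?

Completed interviews needed (unadjusted): n₀ = 1.751² × 0.2379 / 0.040² ≈ 455.88 → 456.
FPC for N = 6,675: n = 456 / (1 + 455/6675) = 456 / 1.0682 ≈ 426.90 → 427.
At a 79% response rate, contacts needed = 427 / 0.79 ≈ 540.51 → 541.

541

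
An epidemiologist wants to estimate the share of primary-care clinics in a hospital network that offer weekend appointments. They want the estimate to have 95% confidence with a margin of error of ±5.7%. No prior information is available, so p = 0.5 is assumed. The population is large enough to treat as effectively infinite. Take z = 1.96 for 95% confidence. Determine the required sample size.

With p = 0.5, p(1−p) = 0.25.
n = z²·p(1−p)/E² = 1.96² × 0.2500 / 0.057² = 3.8416 × 0.2500 / 0.003249 ≈ 295.60.
Rounding up gives n = 296.

296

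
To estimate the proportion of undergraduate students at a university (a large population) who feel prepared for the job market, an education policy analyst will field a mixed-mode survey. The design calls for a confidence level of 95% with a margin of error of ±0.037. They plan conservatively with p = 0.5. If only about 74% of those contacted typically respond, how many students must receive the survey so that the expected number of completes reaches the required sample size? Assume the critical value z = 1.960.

Completed interviews needed: n₀ = 1.960² × 0.2500 / 0.037² ≈ 701.53 → 702.
At a 74% response rate, contacts needed = 702 / 0.74 ≈ 948.65 → 949.

949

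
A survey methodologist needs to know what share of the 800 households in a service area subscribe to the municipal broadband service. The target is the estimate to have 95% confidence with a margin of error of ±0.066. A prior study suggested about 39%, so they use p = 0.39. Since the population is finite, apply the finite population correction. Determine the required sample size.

167

For 95% confidence, z = 1.96.
Unadjusted: n₀ = 1.96² × 0.39 × 0.61 / 0.066² ≈ 209.81, so n₀ = 210.
Finite population correction with N = 800: n = n₀ / (1 + (n₀−1)/N) = 210 / (1 + 209/800) = 210 / 1.2612 ≈ 166.50.
Rounding up, n = 167.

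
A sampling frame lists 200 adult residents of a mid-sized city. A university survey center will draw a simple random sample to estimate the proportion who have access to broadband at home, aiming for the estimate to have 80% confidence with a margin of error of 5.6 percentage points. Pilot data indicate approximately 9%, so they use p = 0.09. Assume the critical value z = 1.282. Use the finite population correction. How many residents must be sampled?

36

Unadjusted: n₀ = 1.282² × 0.09 × 0.91 / 0.056² ≈ 42.92, so n₀ = 43.
Finite population correction with N = 200: n = n₀ / (1 + (n₀−1)/N) = 43 / (1 + 42/200) = 43 / 1.2100 ≈ 35.54.
Rounding up, n = 36.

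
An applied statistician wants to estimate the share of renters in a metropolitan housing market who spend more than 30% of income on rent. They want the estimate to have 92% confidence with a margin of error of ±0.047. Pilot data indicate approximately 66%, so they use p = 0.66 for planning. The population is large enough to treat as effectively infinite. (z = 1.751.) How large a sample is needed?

With p = 0.66, p(1−p) = 0.2244.
n = z²·p(1−p)/E² = 1.751² × 0.2244 / 0.047² = 3.0660 × 0.2244 / 0.002209 ≈ 311.46.
Rounding up gives n = 312.

312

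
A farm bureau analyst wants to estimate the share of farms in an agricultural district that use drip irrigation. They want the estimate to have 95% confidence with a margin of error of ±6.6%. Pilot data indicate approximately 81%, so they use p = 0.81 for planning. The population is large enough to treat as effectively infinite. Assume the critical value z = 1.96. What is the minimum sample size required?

136

With p = 0.81, p(1−p) = 0.1539.
n = z²·p(1−p)/E² = 1.96² × 0.1539 / 0.066² = 3.8416 × 0.1539 / 0.004356 ≈ 135.73.
Rounding up gives n = 136.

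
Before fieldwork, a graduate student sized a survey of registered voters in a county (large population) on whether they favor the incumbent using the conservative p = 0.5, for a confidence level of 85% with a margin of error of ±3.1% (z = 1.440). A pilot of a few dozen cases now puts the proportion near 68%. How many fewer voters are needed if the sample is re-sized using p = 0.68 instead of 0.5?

Conservative (p = 0.5): n = 1.440² × 0.25 / 0.031² ≈ 539.44 → 540.
Using p = 0.68: p(1−p) = 0.2176, so n = 1.440² × 0.2176 / 0.031² ≈ 469.53 → 470.
Reduction: 540 − 470 = 70.

70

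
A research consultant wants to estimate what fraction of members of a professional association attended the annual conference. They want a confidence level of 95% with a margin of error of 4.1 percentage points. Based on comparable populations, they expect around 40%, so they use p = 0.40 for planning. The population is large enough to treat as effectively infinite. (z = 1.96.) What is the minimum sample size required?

549

With p = 0.40, p(1−p) = 0.2400.
n = z²·p(1−p)/E² = 1.96² × 0.2400 / 0.041² = 3.8416 × 0.2400 / 0.001681 ≈ 548.47.
Rounding up gives n = 549.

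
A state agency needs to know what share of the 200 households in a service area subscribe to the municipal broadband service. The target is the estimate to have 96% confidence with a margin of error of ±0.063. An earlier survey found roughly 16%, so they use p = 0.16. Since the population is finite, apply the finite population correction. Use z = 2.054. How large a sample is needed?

Unadjusted: n₀ = 2.054² × 0.16 × 0.84 / 0.063² ≈ 142.86, so n₀ = 143.
Finite population correction with N = 200: n = n₀ / (1 + (n₀−1)/N) = 143 / (1 + 142/200) = 143 / 1.7100 ≈ 83.63.
Rounding up, n = 84.

84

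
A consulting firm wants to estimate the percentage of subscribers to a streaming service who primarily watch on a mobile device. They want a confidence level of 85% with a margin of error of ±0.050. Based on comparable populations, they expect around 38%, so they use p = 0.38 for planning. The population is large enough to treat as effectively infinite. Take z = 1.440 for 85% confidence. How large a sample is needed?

With p = 0.38, p(1−p) = 0.2356.
n = z²·p(1−p)/E² = 1.440² × 0.2356 / 0.050² = 2.0736 × 0.2356 / 0.002500 ≈ 195.42.
Rounding up gives n = 196.

196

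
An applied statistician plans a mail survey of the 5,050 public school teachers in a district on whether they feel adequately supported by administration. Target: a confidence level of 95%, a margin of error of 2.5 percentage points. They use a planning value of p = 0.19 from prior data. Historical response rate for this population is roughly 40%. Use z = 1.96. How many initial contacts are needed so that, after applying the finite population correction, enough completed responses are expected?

1993

Completed interviews needed (unadjusted): n₀ = 1.96² × 0.1539 / 0.025² ≈ 945.96 → 946.
FPC for N = 5,050: n = 946 / (1 + 945/5050) = 946 / 1.1871 ≈ 796.88 → 797.
At a 40% response rate, contacts needed = 797 / 0.40 ≈ 1992.50 → 1993.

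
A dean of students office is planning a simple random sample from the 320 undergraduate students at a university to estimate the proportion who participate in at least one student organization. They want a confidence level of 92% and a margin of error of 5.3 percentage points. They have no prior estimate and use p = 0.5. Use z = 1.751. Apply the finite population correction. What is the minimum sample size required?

Unadjusted: n₀ = 1.751² × 0.50 × 0.50 / 0.053² ≈ 272.87, so n₀ = 273.
Finite population correction with N = 320: n = n₀ / (1 + (n₀−1)/N) = 273 / (1 + 272/320) = 273 / 1.8500 ≈ 147.57.
Rounding up, n = 148.

148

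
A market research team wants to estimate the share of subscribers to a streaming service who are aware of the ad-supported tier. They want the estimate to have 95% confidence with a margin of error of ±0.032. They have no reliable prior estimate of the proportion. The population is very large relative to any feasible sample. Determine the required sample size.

938

For 95% confidence, z = 1.960.
With no prior estimate, use p = 0.5, giving p(1−p) = 0.25.
n = z²·p(1−p)/E² = 1.960² × 0.2500 / 0.032² = 3.8416 × 0.2500 / 0.001024 ≈ 937.89.
Rounding up gives n = 938.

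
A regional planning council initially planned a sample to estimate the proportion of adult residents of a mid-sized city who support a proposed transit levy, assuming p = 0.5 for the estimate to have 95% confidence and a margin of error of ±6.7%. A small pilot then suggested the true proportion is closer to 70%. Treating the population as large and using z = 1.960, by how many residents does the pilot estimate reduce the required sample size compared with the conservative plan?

Conservative (p = 0.5): n = 1.960² × 0.25 / 0.067² ≈ 213.95 → 214.
Using p = 0.70: p(1−p) = 0.2100, so n = 1.960² × 0.2100 / 0.067² ≈ 179.71 → 180.
Reduction: 214 − 180 = 34.

34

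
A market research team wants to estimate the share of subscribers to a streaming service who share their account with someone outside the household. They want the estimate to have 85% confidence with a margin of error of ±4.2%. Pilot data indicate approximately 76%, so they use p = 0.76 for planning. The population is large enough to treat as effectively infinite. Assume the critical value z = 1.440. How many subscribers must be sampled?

With p = 0.76, p(1−p) = 0.1824.
n = z²·p(1−p)/E² = 1.440² × 0.1824 / 0.042² = 2.0736 × 0.1824 / 0.001764 ≈ 214.41.
Rounding up gives n = 215.

215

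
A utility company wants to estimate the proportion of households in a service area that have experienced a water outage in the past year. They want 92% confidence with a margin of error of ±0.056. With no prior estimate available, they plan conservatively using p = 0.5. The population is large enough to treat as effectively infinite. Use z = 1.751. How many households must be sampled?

245

With p = 0.5, p(1−p) = 0.25.
n = z²·p(1−p)/E² = 1.751² × 0.2500 / 0.056² = 3.0660 × 0.2500 / 0.003136 ≈ 244.42.
Rounding up gives n = 245.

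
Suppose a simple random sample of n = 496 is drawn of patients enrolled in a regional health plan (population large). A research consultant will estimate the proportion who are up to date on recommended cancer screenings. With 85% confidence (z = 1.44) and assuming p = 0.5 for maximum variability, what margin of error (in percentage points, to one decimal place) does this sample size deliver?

SE(p̂) = √[p(1−p)/n] = √[0.2500/496] = 0.02245.
E = z × SE = 1.44 × 0.02245 = 0.03233, or 3.2 percentage points.

3.2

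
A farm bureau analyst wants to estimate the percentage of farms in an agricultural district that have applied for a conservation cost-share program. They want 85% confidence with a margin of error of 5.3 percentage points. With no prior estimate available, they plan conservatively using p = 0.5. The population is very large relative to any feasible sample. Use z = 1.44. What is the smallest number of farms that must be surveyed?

185

With p = 0.5, p(1−p) = 0.25.
n = z²·p(1−p)/E² = 1.44² × 0.2500 / 0.053² = 2.0736 × 0.2500 / 0.002809 ≈ 184.55.
Rounding up gives n = 185.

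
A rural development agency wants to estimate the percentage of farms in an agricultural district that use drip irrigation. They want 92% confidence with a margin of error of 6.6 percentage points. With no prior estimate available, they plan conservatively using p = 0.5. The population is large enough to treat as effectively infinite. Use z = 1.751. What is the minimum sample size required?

176

With p = 0.5, p(1−p) = 0.25.
n = z²·p(1−p)/E² = 1.751² × 0.2500 / 0.066² = 3.0660 × 0.2500 / 0.004356 ≈ 175.96.
Rounding up gives n = 176.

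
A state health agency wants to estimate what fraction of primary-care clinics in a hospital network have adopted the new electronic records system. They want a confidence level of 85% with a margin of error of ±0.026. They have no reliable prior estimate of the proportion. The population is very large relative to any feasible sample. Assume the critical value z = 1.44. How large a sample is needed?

767

With no prior estimate, use p = 0.5, giving p(1−p) = 0.25.
n = z²·p(1−p)/E² = 1.44² × 0.2500 / 0.026² = 2.0736 × 0.2500 / 0.000676 ≈ 766.86.
Rounding up gives n = 767.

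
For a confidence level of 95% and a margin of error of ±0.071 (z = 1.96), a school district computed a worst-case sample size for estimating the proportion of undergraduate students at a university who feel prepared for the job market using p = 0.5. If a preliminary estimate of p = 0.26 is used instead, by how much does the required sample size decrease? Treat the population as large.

Conservative (p = 0.5): n = 1.96² × 0.25 / 0.071² ≈ 190.52 → 191.
Using p = 0.26: p(1−p) = 0.1924, so n = 1.96² × 0.1924 / 0.071² ≈ 146.62 → 147.
Reduction: 191 − 147 = 44.

44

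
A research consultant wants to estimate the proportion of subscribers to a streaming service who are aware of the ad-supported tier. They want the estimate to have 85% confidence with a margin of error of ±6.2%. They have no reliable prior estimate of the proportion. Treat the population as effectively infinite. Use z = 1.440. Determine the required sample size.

135

With no prior estimate, use p = 0.5, giving p(1−p) = 0.25.
n = z²·p(1−p)/E² = 1.440² × 0.2500 / 0.062² = 2.0736 × 0.2500 / 0.003844 ≈ 134.86.
Rounding up gives n = 135.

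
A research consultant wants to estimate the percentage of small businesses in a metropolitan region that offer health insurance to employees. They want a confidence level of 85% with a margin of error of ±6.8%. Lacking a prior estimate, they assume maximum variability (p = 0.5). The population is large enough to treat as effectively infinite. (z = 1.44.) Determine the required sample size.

With p = 0.5, p(1−p) = 0.25.
n = z²·p(1−p)/E² = 1.44² × 0.2500 / 0.068² = 2.0736 × 0.2500 / 0.004624 ≈ 112.11.
Rounding up gives n = 113.

113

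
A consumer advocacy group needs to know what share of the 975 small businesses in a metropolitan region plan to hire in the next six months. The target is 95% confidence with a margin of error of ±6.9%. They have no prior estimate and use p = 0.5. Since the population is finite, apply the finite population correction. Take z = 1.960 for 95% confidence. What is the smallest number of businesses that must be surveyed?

168

Unadjusted: n₀ = 1.960² × 0.50 × 0.50 / 0.069² ≈ 201.72, so n₀ = 202.
Finite population correction with N = 975: n = n₀ / (1 + (n₀−1)/N) = 202 / (1 + 201/975) = 202 / 1.2062 ≈ 167.47.
Rounding up, n = 168.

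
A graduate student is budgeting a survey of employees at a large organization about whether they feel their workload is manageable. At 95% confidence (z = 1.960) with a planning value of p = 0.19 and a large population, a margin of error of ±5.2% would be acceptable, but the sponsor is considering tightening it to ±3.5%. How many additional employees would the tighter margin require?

264

At ±5.2%: n = 1.960² × 0.1539 / 0.052² ≈ 218.65 → 219.
At ±3.5%: n = 1.960² × 0.1539 / 0.035² ≈ 482.63 → 483.
Additional respondents: 483 − 219 = 264.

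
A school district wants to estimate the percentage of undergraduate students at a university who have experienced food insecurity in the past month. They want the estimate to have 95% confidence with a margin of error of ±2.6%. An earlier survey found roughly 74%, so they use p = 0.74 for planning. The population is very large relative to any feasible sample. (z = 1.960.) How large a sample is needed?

1094

With p = 0.74, p(1−p) = 0.1924.
n = z²·p(1−p)/E² = 1.960² × 0.1924 / 0.026² = 3.8416 × 0.1924 / 0.000676 ≈ 1093.38.
Rounding up gives n = 1094.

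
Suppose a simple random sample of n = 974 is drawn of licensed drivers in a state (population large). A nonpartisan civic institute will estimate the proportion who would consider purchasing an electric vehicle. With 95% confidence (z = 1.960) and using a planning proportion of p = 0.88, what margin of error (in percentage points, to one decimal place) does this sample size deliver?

2.0

SE(p̂) = √[p(1−p)/n] = √[0.1056/974] = 0.01041.
E = z × SE = 1.960 × 0.01041 = 0.02041, or 2.0 percentage points.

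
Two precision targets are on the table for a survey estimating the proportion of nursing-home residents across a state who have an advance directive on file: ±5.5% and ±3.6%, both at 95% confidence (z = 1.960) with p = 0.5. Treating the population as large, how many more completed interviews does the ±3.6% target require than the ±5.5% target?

At ±5.5%: n = 1.960² × 0.2500 / 0.055² ≈ 317.49 → 318.
At ±3.6%: n = 1.960² × 0.2500 / 0.036² ≈ 741.05 → 742.
Additional respondents: 742 − 318 = 424.

424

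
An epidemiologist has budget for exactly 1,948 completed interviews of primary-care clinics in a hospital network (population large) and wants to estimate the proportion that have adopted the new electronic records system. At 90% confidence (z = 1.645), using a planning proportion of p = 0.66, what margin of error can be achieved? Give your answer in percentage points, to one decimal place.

1.8

SE(p̂) = √[p(1−p)/n] = √[0.2244/1948] = 0.01073.
E = z × SE = 1.645 × 0.01073 = 0.01766, or 1.8 percentage points.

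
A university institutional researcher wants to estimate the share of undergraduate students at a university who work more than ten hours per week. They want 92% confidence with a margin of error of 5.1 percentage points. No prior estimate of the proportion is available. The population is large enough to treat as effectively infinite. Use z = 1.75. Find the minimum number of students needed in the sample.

295

With no prior estimate, use p = 0.5, giving p(1−p) = 0.25.
n = z²·p(1−p)/E² = 1.75² × 0.2500 / 0.051² = 3.0625 × 0.2500 / 0.002601 ≈ 294.36.
Rounding up gives n = 295.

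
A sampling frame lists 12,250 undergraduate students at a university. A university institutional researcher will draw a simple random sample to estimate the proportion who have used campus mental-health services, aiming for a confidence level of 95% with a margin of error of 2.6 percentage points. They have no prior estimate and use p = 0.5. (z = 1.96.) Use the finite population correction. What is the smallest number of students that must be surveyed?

1274

Unadjusted: n₀ = 1.96² × 0.50 × 0.50 / 0.026² ≈ 1420.71, so n₀ = 1421.
Finite population correction with N = 12,250: n = n₀ / (1 + (n₀−1)/N) = 1421 / (1 + 1420/12250) = 1421 / 1.1159 ≈ 1273.39.
Rounding up, n = 1274.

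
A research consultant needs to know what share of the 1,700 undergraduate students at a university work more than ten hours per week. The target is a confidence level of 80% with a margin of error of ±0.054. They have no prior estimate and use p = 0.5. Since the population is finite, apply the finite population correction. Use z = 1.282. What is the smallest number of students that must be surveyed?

131

Unadjusted: n₀ = 1.282² × 0.50 × 0.50 / 0.054² ≈ 140.91, so n₀ = 141.
Finite population correction with N = 1,700: n = n₀ / (1 + (n₀−1)/N) = 141 / (1 + 140/1700) = 141 / 1.0824 ≈ 130.27.
Rounding up, n = 131.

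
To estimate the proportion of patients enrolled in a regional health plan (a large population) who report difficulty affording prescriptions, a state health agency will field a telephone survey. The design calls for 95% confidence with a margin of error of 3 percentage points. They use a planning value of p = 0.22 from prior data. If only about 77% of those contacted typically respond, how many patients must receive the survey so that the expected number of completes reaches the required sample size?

952

For 95% confidence, z = 1.960.
Completed interviews needed: n₀ = 1.960² × 0.1716 / 0.030² ≈ 732.47 → 733.
At a 77% response rate, contacts needed = 733 / 0.77 ≈ 951.95 → 952.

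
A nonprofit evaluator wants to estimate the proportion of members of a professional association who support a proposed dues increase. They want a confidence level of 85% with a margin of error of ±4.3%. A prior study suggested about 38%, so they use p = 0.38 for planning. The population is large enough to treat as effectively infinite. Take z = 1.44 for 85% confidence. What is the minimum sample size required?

With p = 0.38, p(1−p) = 0.2356.
n = z²·p(1−p)/E² = 1.44² × 0.2356 / 0.043² = 2.0736 × 0.2356 / 0.001849 ≈ 264.22.
Rounding up gives n = 265.

265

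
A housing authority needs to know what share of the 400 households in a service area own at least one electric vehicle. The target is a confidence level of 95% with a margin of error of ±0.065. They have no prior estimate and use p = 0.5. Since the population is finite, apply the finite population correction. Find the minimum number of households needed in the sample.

146

For 95% confidence, z = 1.96.
Unadjusted: n₀ = 1.96² × 0.50 × 0.50 / 0.065² ≈ 227.31, so n₀ = 228.
Finite population correction with N = 400: n = n₀ / (1 + (n₀−1)/N) = 228 / (1 + 227/400) = 228 / 1.5675 ≈ 145.45.
Rounding up, n = 146.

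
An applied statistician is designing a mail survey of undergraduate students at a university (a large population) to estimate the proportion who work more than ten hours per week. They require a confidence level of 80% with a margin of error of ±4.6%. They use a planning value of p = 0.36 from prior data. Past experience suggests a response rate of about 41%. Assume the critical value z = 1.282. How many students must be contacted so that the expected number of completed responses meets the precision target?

437

Completed interviews needed: n₀ = 1.282² × 0.2304 / 0.046² ≈ 178.95 → 179.
At a 41% response rate, contacts needed = 179 / 0.41 ≈ 436.59 → 437.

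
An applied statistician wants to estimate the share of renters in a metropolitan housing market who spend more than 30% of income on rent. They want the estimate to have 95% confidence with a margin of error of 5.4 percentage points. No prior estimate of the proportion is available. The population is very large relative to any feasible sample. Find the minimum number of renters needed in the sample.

For 95% confidence, z = 1.960.
With no prior estimate, use p = 0.5, giving p(1−p) = 0.25.
n = z²·p(1−p)/E² = 1.960² × 0.2500 / 0.054² = 3.8416 × 0.2500 / 0.002916 ≈ 329.36.
Rounding up gives n = 330.

330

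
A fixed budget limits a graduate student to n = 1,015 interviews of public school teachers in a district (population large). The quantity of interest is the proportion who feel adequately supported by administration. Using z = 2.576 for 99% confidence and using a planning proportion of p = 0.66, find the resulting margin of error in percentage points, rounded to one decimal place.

SE(p̂) = √[p(1−p)/n] = √[0.2244/1015] = 0.01487.
E = z × SE = 2.576 × 0.01487 = 0.03830, or 3.8 percentage points.

3.8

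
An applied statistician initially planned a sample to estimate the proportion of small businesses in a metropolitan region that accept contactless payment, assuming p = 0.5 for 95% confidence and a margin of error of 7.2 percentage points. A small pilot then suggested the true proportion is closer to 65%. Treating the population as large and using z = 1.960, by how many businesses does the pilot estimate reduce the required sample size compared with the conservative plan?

Conservative (p = 0.5): n = 1.960² × 0.25 / 0.072² ≈ 185.26 → 186.
Using p = 0.65: p(1−p) = 0.2275, so n = 1.960² × 0.2275 / 0.072² ≈ 168.59 → 169.
Reduction: 186 − 169 = 17.

17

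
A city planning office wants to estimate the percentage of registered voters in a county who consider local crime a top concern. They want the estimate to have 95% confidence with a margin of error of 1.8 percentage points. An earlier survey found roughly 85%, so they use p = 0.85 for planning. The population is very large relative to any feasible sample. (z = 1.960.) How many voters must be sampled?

1512

With p = 0.85, p(1−p) = 0.1275.
n = z²·p(1−p)/E² = 1.960² × 0.1275 / 0.018² = 3.8416 × 0.1275 / 0.000324 ≈ 1511.74.
Rounding up gives n = 1512.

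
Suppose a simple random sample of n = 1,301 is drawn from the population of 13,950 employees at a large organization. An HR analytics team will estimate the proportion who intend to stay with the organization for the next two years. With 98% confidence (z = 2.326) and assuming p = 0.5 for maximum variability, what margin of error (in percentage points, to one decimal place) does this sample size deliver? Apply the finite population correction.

Finite-population factor: (N−n)/(N−1) = (13950−1301)/(13950−1) = 0.9068.
SE(p̂) = √[p(1−p)/n · (N−n)/(N−1)] = √[0.2500/1301 × 0.9068] = 0.01320.
E = z × SE = 2.326 × 0.01320 = 0.03070 ≈ 3.1 percentage points.

3.1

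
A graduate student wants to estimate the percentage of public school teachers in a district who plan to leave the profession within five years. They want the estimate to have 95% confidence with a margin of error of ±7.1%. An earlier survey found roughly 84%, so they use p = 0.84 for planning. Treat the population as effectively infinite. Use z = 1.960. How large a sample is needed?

103

With p = 0.84, p(1−p) = 0.1344.
n = z²·p(1−p)/E² = 1.960² × 0.1344 / 0.071² = 3.8416 × 0.1344 / 0.005041 ≈ 102.42.
Rounding up gives n = 103.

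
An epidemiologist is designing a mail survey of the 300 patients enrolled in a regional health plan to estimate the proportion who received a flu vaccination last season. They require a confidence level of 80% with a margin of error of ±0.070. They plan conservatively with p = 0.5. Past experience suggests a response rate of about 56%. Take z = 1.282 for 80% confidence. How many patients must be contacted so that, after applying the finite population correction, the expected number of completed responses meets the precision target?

118

Completed interviews needed (unadjusted): n₀ = 1.282² × 0.2500 / 0.070² ≈ 83.85 → 84.
FPC for N = 300: n = 84 / (1 + 83/300) = 84 / 1.2767 ≈ 65.80 → 66.
At a 56% response rate, contacts needed = 66 / 0.56 ≈ 117.86 → 118.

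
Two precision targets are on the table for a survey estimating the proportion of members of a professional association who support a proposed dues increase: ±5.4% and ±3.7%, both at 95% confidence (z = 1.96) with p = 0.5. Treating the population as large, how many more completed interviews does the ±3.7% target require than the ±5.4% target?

372

At ±5.4%: n = 1.96² × 0.2500 / 0.054² ≈ 329.36 → 330.
At ±3.7%: n = 1.96² × 0.2500 / 0.037² ≈ 701.53 → 702.
Additional respondents: 702 − 330 = 372.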